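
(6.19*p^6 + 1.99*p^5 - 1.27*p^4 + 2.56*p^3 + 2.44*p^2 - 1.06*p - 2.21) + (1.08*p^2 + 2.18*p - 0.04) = 6.19*p^6 + 1.99*p^5 - 1.27*p^4 + 2.56*p^3 + 3.52*p^2 + 1.12*p - 2.25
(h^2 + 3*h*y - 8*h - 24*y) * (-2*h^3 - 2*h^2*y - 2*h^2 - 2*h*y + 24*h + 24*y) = -2*h^5 - 8*h^4*y + 14*h^4 - 6*h^3*y^2 + 56*h^3*y + 40*h^3 + 42*h^2*y^2 + 160*h^2*y - 192*h^2 + 120*h*y^2 - 768*h*y - 576*y^2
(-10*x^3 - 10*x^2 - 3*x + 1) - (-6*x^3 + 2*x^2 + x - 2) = -4*x^3 - 12*x^2 - 4*x + 3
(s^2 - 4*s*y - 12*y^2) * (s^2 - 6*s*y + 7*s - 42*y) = s^4 - 10*s^3*y + 7*s^3 + 12*s^2*y^2 - 70*s^2*y + 72*s*y^3 + 84*s*y^2 + 504*y^3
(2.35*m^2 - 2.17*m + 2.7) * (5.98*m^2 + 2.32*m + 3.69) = 14.053*m^4 - 7.5246*m^3 + 19.7831*m^2 - 1.7433*m + 9.963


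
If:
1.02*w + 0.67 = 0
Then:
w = -0.66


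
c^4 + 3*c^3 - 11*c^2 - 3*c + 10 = (c - 2)*(c - 1)*(c + 1)*(c + 5)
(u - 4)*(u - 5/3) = u^2 - 17*u/3 + 20/3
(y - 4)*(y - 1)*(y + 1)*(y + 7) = y^4 + 3*y^3 - 29*y^2 - 3*y + 28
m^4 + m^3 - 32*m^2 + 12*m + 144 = (m - 4)*(m - 3)*(m + 2)*(m + 6)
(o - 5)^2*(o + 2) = o^3 - 8*o^2 + 5*o + 50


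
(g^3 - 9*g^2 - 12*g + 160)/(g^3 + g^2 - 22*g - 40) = (g - 8)/(g + 2)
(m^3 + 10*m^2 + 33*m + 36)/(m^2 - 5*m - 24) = (m^2 + 7*m + 12)/(m - 8)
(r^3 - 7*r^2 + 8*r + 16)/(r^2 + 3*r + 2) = (r^2 - 8*r + 16)/(r + 2)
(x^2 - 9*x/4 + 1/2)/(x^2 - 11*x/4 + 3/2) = (4*x - 1)/(4*x - 3)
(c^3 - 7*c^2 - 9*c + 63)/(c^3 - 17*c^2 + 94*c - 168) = (c^2 - 9)/(c^2 - 10*c + 24)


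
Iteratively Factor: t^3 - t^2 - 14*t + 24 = (t - 2)*(t^2 + t - 12) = (t - 3)*(t - 2)*(t + 4)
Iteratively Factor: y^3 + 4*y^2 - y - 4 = (y + 1)*(y^2 + 3*y - 4) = (y - 1)*(y + 1)*(y + 4)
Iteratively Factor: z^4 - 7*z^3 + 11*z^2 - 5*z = (z - 5)*(z^3 - 2*z^2 + z) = z*(z - 5)*(z^2 - 2*z + 1) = z*(z - 5)*(z - 1)*(z - 1)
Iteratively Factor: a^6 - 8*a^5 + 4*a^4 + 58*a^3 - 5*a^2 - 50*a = (a - 5)*(a^5 - 3*a^4 - 11*a^3 + 3*a^2 + 10*a) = (a - 5)*(a - 1)*(a^4 - 2*a^3 - 13*a^2 - 10*a) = (a - 5)^2*(a - 1)*(a^3 + 3*a^2 + 2*a) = a*(a - 5)^2*(a - 1)*(a^2 + 3*a + 2) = a*(a - 5)^2*(a - 1)*(a + 2)*(a + 1)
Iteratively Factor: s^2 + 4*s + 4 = (s + 2)*(s + 2)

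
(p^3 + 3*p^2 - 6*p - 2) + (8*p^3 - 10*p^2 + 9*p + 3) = 9*p^3 - 7*p^2 + 3*p + 1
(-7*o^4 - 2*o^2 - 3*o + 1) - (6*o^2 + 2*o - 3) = -7*o^4 - 8*o^2 - 5*o + 4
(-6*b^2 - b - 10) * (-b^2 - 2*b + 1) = 6*b^4 + 13*b^3 + 6*b^2 + 19*b - 10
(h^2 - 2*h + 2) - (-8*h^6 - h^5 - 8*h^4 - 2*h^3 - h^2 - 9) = 8*h^6 + h^5 + 8*h^4 + 2*h^3 + 2*h^2 - 2*h + 11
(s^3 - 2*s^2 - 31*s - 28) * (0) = 0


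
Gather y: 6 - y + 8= 14 - y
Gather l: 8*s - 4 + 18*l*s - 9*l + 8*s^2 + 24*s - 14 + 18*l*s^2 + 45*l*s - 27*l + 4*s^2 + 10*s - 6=l*(18*s^2 + 63*s - 36) + 12*s^2 + 42*s - 24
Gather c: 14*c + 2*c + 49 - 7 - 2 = 16*c + 40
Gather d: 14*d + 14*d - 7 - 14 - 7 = 28*d - 28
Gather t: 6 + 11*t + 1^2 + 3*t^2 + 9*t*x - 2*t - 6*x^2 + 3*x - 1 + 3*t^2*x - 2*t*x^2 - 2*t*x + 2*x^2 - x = t^2*(3*x + 3) + t*(-2*x^2 + 7*x + 9) - 4*x^2 + 2*x + 6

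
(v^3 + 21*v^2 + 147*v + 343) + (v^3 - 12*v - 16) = 2*v^3 + 21*v^2 + 135*v + 327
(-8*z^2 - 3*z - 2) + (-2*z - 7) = -8*z^2 - 5*z - 9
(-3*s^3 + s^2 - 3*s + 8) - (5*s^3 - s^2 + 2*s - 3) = -8*s^3 + 2*s^2 - 5*s + 11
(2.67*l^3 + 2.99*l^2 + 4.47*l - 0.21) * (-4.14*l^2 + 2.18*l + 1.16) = -11.0538*l^5 - 6.558*l^4 - 8.8904*l^3 + 14.0824*l^2 + 4.7274*l - 0.2436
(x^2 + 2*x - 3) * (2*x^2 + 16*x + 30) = 2*x^4 + 20*x^3 + 56*x^2 + 12*x - 90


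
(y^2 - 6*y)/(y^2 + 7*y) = (y - 6)/(y + 7)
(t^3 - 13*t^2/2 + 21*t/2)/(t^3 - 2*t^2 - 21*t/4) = 2*(t - 3)/(2*t + 3)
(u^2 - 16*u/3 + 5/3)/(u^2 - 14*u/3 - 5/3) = (3*u - 1)/(3*u + 1)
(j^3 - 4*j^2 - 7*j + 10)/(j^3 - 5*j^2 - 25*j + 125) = (j^2 + j - 2)/(j^2 - 25)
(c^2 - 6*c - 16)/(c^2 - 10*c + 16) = (c + 2)/(c - 2)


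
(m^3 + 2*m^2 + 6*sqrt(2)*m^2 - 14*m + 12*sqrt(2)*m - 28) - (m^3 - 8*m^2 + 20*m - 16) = 6*sqrt(2)*m^2 + 10*m^2 - 34*m + 12*sqrt(2)*m - 12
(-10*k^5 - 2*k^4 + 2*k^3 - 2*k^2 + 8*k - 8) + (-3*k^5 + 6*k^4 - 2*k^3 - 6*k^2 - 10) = -13*k^5 + 4*k^4 - 8*k^2 + 8*k - 18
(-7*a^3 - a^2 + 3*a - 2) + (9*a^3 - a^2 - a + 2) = 2*a^3 - 2*a^2 + 2*a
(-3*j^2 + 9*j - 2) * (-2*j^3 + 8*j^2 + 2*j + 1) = 6*j^5 - 42*j^4 + 70*j^3 - j^2 + 5*j - 2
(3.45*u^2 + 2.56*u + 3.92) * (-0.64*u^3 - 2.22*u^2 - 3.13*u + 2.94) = -2.208*u^5 - 9.2974*u^4 - 18.9905*u^3 - 6.5722*u^2 - 4.7432*u + 11.5248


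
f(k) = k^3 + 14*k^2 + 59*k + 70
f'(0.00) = 59.00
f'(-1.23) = 29.10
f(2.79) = 365.31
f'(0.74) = 81.36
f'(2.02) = 127.80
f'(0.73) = 81.04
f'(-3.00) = 2.00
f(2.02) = 254.55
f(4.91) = 815.57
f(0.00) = 70.00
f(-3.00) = -8.00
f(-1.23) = 16.75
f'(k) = 3*k^2 + 28*k + 59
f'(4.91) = 268.80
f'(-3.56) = -2.66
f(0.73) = 120.92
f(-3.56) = -7.73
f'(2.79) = 160.47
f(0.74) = 121.73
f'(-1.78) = 18.67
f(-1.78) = 3.70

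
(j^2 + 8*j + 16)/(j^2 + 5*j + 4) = (j + 4)/(j + 1)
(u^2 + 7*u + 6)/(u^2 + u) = (u + 6)/u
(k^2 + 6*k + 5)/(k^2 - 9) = (k^2 + 6*k + 5)/(k^2 - 9)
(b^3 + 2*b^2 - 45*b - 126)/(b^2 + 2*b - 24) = (b^2 - 4*b - 21)/(b - 4)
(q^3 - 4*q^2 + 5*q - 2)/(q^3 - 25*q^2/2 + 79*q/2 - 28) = 2*(q^2 - 3*q + 2)/(2*q^2 - 23*q + 56)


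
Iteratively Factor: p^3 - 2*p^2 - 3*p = (p + 1)*(p^2 - 3*p) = (p - 3)*(p + 1)*(p)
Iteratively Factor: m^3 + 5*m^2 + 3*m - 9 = (m + 3)*(m^2 + 2*m - 3) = (m - 1)*(m + 3)*(m + 3)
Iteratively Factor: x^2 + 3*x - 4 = (x + 4)*(x - 1)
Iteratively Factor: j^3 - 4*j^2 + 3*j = (j - 3)*(j^2 - j) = j*(j - 3)*(j - 1)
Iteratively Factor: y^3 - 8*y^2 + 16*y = (y)*(y^2 - 8*y + 16) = y*(y - 4)*(y - 4)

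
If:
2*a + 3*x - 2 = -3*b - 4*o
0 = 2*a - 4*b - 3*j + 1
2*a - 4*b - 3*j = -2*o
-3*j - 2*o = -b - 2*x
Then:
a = -9*x/16 - 3/8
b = 1/4 - 5*x/8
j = 11*x/24 - 1/4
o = 1/2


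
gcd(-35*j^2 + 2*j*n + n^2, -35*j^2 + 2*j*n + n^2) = 35*j^2 - 2*j*n - n^2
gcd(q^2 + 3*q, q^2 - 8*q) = q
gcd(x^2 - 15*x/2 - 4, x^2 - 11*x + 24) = x - 8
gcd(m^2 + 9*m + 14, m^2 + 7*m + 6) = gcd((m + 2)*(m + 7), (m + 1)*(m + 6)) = 1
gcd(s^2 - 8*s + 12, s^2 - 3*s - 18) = s - 6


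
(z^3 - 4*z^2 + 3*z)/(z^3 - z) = (z - 3)/(z + 1)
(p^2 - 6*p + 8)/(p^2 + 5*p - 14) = (p - 4)/(p + 7)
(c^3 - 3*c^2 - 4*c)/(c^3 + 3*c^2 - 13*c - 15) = c*(c - 4)/(c^2 + 2*c - 15)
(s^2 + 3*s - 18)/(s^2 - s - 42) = (s - 3)/(s - 7)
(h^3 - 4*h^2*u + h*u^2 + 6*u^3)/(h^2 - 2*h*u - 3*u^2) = h - 2*u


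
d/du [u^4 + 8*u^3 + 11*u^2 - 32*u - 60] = 4*u^3 + 24*u^2 + 22*u - 32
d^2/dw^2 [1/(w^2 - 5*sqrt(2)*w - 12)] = 2*(w^2 - 5*sqrt(2)*w - (2*w - 5*sqrt(2))^2 - 12)/(-w^2 + 5*sqrt(2)*w + 12)^3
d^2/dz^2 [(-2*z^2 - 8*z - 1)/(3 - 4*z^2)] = 4*(64*z^3 + 60*z^2 + 144*z + 15)/(64*z^6 - 144*z^4 + 108*z^2 - 27)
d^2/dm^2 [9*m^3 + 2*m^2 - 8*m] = 54*m + 4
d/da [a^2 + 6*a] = 2*a + 6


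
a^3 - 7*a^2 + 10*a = a*(a - 5)*(a - 2)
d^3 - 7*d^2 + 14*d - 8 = (d - 4)*(d - 2)*(d - 1)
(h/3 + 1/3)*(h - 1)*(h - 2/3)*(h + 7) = h^4/3 + 19*h^3/9 - 17*h^2/9 - 19*h/9 + 14/9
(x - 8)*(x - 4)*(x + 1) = x^3 - 11*x^2 + 20*x + 32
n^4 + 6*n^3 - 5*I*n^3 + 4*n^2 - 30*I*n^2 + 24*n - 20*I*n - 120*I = (n + 6)*(n - 5*I)*(n - 2*I)*(n + 2*I)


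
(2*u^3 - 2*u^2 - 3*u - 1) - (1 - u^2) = 2*u^3 - u^2 - 3*u - 2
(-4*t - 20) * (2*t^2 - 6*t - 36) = -8*t^3 - 16*t^2 + 264*t + 720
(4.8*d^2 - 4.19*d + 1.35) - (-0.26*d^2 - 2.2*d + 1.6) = 5.06*d^2 - 1.99*d - 0.25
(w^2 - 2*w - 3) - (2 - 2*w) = w^2 - 5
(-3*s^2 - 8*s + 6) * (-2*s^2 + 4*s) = 6*s^4 + 4*s^3 - 44*s^2 + 24*s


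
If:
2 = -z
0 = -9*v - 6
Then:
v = -2/3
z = -2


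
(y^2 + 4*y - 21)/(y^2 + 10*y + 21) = (y - 3)/(y + 3)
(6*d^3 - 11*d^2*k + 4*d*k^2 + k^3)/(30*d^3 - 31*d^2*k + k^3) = (d - k)/(5*d - k)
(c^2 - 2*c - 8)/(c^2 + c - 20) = (c + 2)/(c + 5)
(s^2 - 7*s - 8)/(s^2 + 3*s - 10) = (s^2 - 7*s - 8)/(s^2 + 3*s - 10)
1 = 1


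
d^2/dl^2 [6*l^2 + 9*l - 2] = 12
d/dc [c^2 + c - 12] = 2*c + 1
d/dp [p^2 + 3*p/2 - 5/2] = 2*p + 3/2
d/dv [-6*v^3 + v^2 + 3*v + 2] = -18*v^2 + 2*v + 3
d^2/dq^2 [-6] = 0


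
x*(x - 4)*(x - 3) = x^3 - 7*x^2 + 12*x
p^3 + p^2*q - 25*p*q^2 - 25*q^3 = (p - 5*q)*(p + q)*(p + 5*q)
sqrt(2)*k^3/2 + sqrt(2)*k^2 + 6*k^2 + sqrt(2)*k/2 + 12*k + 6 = (k + 1)*(k + 6*sqrt(2))*(sqrt(2)*k/2 + sqrt(2)/2)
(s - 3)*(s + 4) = s^2 + s - 12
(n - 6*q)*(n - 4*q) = n^2 - 10*n*q + 24*q^2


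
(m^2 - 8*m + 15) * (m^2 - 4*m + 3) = m^4 - 12*m^3 + 50*m^2 - 84*m + 45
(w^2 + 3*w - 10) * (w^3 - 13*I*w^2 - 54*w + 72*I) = w^5 + 3*w^4 - 13*I*w^4 - 64*w^3 - 39*I*w^3 - 162*w^2 + 202*I*w^2 + 540*w + 216*I*w - 720*I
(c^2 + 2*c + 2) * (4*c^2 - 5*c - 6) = 4*c^4 + 3*c^3 - 8*c^2 - 22*c - 12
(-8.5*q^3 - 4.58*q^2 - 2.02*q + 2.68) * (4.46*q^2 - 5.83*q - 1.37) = -37.91*q^5 + 29.1282*q^4 + 29.3372*q^3 + 30.004*q^2 - 12.857*q - 3.6716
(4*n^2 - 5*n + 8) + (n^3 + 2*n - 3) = n^3 + 4*n^2 - 3*n + 5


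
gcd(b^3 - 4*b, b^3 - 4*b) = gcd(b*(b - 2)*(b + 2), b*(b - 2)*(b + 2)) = b^3 - 4*b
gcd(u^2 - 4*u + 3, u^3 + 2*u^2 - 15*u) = u - 3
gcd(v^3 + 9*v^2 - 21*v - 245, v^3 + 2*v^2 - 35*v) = v^2 + 2*v - 35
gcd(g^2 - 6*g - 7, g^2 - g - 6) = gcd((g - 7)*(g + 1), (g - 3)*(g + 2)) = 1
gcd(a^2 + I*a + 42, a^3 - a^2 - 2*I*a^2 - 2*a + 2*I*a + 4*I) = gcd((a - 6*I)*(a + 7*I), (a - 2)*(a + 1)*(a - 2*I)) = 1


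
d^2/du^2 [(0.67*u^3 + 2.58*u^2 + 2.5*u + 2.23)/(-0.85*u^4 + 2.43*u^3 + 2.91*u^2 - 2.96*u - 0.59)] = (-0.96815*u^9 - 11.1843*u^8 + 0.355470000000054*u^7 + 40.239578*u^6 + 143.755374*u^5 - 218.876946*u^4 - 438.248814*u^3 - 80.252514*u^2 + 68.9142*u - 39.798306)/(0.614125*u^12 - 5.267025*u^11 + 8.75007*u^10 + 28.130523*u^9 - 65.360577*u^8 - 60.538167*u^7 + 124.98168*u^6 + 45.263706*u^5 - 86.075088*u^4 - 7.09545700000001*u^3 + 12.469119*u^2 + 3.091128*u + 0.205379)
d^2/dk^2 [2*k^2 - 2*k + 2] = 4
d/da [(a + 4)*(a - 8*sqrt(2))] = 2*a - 8*sqrt(2) + 4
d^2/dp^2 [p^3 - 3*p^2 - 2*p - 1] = 6*p - 6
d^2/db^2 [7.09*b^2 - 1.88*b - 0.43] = 14.1800000000000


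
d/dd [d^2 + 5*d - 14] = 2*d + 5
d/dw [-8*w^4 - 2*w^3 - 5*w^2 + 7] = 2*w*(-16*w^2 - 3*w - 5)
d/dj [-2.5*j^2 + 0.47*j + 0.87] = 0.47 - 5.0*j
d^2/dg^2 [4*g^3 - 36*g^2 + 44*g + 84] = 24*g - 72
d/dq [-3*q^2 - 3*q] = -6*q - 3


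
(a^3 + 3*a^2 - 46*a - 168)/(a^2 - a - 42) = a + 4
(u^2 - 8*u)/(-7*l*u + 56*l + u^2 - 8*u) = u/(-7*l + u)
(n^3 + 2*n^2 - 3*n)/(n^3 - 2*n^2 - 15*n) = (n - 1)/(n - 5)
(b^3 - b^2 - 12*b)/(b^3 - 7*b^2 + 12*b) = (b + 3)/(b - 3)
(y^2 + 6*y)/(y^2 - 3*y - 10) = y*(y + 6)/(y^2 - 3*y - 10)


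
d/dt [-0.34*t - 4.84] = -0.340000000000000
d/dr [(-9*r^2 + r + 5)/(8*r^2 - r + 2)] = (r^2 - 116*r + 7)/(64*r^4 - 16*r^3 + 33*r^2 - 4*r + 4)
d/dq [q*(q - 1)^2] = (q - 1)*(3*q - 1)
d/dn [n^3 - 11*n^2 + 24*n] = 3*n^2 - 22*n + 24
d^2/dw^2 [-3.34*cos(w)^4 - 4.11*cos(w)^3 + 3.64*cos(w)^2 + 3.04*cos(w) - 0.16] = 53.44*cos(w)^4 + 36.99*cos(w)^3 - 54.64*cos(w)^2 - 27.7*cos(w) + 7.28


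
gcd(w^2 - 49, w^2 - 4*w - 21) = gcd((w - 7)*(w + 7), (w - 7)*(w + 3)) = w - 7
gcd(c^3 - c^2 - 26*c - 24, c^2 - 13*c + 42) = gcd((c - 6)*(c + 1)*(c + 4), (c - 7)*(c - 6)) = c - 6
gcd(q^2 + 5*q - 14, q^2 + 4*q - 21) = q + 7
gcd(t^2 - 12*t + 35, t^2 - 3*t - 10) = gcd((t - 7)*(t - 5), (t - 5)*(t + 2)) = t - 5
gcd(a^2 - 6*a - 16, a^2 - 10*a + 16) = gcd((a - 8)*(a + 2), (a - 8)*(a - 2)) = a - 8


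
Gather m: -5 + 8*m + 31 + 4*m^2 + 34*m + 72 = 4*m^2 + 42*m + 98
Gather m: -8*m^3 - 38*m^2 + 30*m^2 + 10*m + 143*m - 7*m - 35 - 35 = -8*m^3 - 8*m^2 + 146*m - 70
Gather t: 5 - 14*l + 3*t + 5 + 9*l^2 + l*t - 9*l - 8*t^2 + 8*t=9*l^2 - 23*l - 8*t^2 + t*(l + 11) + 10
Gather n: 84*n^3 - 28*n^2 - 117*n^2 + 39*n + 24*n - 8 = 84*n^3 - 145*n^2 + 63*n - 8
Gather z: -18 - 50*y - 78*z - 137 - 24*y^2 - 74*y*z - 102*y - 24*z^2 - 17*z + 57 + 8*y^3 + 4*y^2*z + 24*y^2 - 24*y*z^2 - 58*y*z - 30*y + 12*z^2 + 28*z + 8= 8*y^3 - 182*y + z^2*(-24*y - 12) + z*(4*y^2 - 132*y - 67) - 90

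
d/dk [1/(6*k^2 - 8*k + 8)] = (2 - 3*k)/(3*k^2 - 4*k + 4)^2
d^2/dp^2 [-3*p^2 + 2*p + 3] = -6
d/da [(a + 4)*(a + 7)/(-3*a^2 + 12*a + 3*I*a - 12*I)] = ((-2*a - 11)*(a^2 - 4*a - I*a + 4*I) - (a + 4)*(a + 7)*(-2*a + 4 + I))/(3*(a^2 - 4*a - I*a + 4*I)^2)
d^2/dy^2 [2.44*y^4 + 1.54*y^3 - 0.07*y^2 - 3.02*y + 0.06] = 29.28*y^2 + 9.24*y - 0.14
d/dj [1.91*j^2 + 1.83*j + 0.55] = 3.82*j + 1.83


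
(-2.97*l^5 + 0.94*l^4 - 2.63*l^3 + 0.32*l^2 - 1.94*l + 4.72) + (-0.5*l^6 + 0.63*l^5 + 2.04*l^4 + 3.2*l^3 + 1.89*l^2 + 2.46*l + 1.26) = -0.5*l^6 - 2.34*l^5 + 2.98*l^4 + 0.57*l^3 + 2.21*l^2 + 0.52*l + 5.98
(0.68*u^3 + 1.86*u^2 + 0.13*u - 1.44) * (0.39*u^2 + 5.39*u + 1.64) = 0.2652*u^5 + 4.3906*u^4 + 11.1913*u^3 + 3.1895*u^2 - 7.5484*u - 2.3616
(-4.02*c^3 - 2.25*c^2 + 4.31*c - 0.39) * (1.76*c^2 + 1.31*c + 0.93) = -7.0752*c^5 - 9.2262*c^4 + 0.8995*c^3 + 2.8672*c^2 + 3.4974*c - 0.3627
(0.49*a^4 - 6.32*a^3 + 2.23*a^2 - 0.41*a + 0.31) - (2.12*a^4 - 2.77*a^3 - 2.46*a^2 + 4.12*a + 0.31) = -1.63*a^4 - 3.55*a^3 + 4.69*a^2 - 4.53*a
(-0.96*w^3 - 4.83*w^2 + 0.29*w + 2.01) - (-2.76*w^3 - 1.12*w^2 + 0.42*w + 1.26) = 1.8*w^3 - 3.71*w^2 - 0.13*w + 0.75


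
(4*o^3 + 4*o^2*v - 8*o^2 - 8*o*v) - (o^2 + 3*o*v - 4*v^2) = 4*o^3 + 4*o^2*v - 9*o^2 - 11*o*v + 4*v^2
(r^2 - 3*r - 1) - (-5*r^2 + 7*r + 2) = 6*r^2 - 10*r - 3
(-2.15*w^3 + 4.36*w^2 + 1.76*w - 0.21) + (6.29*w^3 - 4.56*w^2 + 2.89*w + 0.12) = 4.14*w^3 - 0.199999999999999*w^2 + 4.65*w - 0.09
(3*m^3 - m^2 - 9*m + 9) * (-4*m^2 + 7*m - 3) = -12*m^5 + 25*m^4 + 20*m^3 - 96*m^2 + 90*m - 27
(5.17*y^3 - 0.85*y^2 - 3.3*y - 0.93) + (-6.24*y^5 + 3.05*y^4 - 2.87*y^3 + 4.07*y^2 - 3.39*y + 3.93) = -6.24*y^5 + 3.05*y^4 + 2.3*y^3 + 3.22*y^2 - 6.69*y + 3.0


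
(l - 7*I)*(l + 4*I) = l^2 - 3*I*l + 28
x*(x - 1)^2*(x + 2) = x^4 - 3*x^2 + 2*x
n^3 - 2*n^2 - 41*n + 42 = (n - 7)*(n - 1)*(n + 6)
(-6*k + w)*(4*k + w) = -24*k^2 - 2*k*w + w^2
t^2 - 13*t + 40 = (t - 8)*(t - 5)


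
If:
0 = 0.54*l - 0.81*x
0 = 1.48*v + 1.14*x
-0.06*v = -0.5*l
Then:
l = 0.00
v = 0.00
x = 0.00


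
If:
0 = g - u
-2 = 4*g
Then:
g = -1/2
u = -1/2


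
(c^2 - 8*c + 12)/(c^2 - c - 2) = (c - 6)/(c + 1)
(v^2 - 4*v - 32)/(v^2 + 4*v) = (v - 8)/v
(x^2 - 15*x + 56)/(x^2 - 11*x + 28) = (x - 8)/(x - 4)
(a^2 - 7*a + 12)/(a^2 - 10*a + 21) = (a - 4)/(a - 7)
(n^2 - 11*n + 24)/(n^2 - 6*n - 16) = (n - 3)/(n + 2)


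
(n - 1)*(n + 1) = n^2 - 1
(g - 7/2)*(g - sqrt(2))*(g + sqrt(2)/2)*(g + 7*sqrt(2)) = g^4 - 7*g^3/2 + 13*sqrt(2)*g^3/2 - 91*sqrt(2)*g^2/4 - 8*g^2 - 7*sqrt(2)*g + 28*g + 49*sqrt(2)/2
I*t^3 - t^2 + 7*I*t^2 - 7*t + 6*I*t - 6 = (t + 6)*(t + I)*(I*t + I)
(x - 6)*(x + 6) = x^2 - 36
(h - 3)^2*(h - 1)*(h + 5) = h^4 - 2*h^3 - 20*h^2 + 66*h - 45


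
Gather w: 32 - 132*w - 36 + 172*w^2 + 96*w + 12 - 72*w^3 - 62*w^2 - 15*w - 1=-72*w^3 + 110*w^2 - 51*w + 7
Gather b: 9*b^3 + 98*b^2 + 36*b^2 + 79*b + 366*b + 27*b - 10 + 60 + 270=9*b^3 + 134*b^2 + 472*b + 320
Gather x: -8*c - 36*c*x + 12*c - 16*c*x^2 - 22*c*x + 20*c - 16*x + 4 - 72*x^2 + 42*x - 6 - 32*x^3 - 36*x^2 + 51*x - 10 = 24*c - 32*x^3 + x^2*(-16*c - 108) + x*(77 - 58*c) - 12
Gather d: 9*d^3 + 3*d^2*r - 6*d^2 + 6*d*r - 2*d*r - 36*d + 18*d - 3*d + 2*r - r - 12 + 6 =9*d^3 + d^2*(3*r - 6) + d*(4*r - 21) + r - 6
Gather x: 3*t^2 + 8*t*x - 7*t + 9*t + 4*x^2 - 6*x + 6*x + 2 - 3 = 3*t^2 + 8*t*x + 2*t + 4*x^2 - 1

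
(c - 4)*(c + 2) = c^2 - 2*c - 8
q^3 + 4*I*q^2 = q^2*(q + 4*I)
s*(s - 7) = s^2 - 7*s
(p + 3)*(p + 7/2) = p^2 + 13*p/2 + 21/2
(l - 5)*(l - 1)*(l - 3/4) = l^3 - 27*l^2/4 + 19*l/2 - 15/4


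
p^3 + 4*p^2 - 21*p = p*(p - 3)*(p + 7)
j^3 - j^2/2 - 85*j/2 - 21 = (j - 7)*(j + 1/2)*(j + 6)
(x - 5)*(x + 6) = x^2 + x - 30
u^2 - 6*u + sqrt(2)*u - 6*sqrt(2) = (u - 6)*(u + sqrt(2))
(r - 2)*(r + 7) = r^2 + 5*r - 14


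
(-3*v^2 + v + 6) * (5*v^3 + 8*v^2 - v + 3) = -15*v^5 - 19*v^4 + 41*v^3 + 38*v^2 - 3*v + 18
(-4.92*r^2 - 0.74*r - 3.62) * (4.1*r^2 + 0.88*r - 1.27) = -20.172*r^4 - 7.3636*r^3 - 9.2448*r^2 - 2.2458*r + 4.5974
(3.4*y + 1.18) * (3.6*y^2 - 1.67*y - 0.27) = 12.24*y^3 - 1.43*y^2 - 2.8886*y - 0.3186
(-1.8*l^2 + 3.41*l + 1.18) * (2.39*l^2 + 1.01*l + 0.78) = -4.302*l^4 + 6.3319*l^3 + 4.8603*l^2 + 3.8516*l + 0.9204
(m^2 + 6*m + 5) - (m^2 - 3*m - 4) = 9*m + 9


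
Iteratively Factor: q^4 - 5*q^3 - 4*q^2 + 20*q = (q + 2)*(q^3 - 7*q^2 + 10*q) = (q - 5)*(q + 2)*(q^2 - 2*q) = q*(q - 5)*(q + 2)*(q - 2)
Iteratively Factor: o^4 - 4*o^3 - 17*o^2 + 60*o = (o - 5)*(o^3 + o^2 - 12*o) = (o - 5)*(o - 3)*(o^2 + 4*o) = (o - 5)*(o - 3)*(o + 4)*(o)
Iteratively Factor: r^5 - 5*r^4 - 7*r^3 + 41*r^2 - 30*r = (r)*(r^4 - 5*r^3 - 7*r^2 + 41*r - 30) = r*(r + 3)*(r^3 - 8*r^2 + 17*r - 10) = r*(r - 5)*(r + 3)*(r^2 - 3*r + 2) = r*(r - 5)*(r - 2)*(r + 3)*(r - 1)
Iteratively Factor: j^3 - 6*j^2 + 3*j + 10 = (j - 5)*(j^2 - j - 2) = (j - 5)*(j - 2)*(j + 1)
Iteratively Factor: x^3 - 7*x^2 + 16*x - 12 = (x - 3)*(x^2 - 4*x + 4) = (x - 3)*(x - 2)*(x - 2)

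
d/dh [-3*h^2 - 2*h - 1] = -6*h - 2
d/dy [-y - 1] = -1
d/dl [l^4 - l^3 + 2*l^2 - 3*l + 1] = 4*l^3 - 3*l^2 + 4*l - 3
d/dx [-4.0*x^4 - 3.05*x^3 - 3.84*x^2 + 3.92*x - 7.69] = -16.0*x^3 - 9.15*x^2 - 7.68*x + 3.92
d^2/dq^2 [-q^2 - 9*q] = -2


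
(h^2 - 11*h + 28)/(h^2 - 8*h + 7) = (h - 4)/(h - 1)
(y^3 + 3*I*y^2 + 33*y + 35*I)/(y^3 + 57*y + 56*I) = (y - 5*I)/(y - 8*I)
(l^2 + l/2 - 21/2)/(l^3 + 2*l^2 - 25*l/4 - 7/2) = 2*(l - 3)/(2*l^2 - 3*l - 2)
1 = 1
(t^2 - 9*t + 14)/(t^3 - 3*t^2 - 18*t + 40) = (t - 7)/(t^2 - t - 20)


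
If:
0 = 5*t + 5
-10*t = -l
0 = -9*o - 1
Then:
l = -10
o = -1/9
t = -1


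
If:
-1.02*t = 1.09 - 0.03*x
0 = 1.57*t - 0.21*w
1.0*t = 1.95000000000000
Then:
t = 1.95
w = 14.58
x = 102.63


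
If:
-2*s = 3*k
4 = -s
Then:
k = 8/3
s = -4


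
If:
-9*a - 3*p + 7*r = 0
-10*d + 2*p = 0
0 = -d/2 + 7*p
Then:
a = 7*r/9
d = 0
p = 0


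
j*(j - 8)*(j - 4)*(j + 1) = j^4 - 11*j^3 + 20*j^2 + 32*j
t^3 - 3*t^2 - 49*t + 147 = (t - 7)*(t - 3)*(t + 7)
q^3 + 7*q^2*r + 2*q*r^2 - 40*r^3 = (q - 2*r)*(q + 4*r)*(q + 5*r)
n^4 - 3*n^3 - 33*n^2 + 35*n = n*(n - 7)*(n - 1)*(n + 5)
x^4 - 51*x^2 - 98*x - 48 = (x - 8)*(x + 1)^2*(x + 6)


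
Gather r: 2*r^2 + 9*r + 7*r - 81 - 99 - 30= 2*r^2 + 16*r - 210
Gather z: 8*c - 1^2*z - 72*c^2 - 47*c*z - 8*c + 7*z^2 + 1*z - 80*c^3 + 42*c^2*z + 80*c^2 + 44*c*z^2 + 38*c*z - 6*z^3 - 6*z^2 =-80*c^3 + 8*c^2 - 6*z^3 + z^2*(44*c + 1) + z*(42*c^2 - 9*c)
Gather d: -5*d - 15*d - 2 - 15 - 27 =-20*d - 44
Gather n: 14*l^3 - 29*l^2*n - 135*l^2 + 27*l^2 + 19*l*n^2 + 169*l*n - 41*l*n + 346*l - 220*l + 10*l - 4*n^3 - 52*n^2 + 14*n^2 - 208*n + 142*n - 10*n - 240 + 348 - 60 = 14*l^3 - 108*l^2 + 136*l - 4*n^3 + n^2*(19*l - 38) + n*(-29*l^2 + 128*l - 76) + 48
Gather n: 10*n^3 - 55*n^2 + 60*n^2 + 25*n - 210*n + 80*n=10*n^3 + 5*n^2 - 105*n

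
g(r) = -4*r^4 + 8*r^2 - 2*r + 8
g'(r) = -16*r^3 + 16*r - 2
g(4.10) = -996.02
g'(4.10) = -1039.14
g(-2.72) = -146.32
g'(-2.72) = 276.46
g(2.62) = -130.80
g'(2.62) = -247.84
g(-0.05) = 8.12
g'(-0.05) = -2.80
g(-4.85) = -2007.35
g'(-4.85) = 1745.75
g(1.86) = -15.92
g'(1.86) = -75.20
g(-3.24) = -342.34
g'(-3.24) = 490.36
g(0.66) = 9.41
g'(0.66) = 3.96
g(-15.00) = -200662.00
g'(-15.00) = 53758.00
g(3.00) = -250.00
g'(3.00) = -386.00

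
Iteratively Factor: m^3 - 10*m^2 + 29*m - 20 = (m - 1)*(m^2 - 9*m + 20) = (m - 5)*(m - 1)*(m - 4)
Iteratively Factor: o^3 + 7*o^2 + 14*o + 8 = (o + 2)*(o^2 + 5*o + 4) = (o + 1)*(o + 2)*(o + 4)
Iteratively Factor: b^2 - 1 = (b - 1)*(b + 1)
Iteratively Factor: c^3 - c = (c + 1)*(c^2 - c) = c*(c + 1)*(c - 1)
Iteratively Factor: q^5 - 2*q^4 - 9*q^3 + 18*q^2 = (q)*(q^4 - 2*q^3 - 9*q^2 + 18*q) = q*(q - 2)*(q^3 - 9*q) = q*(q - 2)*(q + 3)*(q^2 - 3*q) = q^2*(q - 2)*(q + 3)*(q - 3)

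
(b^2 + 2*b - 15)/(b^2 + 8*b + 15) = (b - 3)/(b + 3)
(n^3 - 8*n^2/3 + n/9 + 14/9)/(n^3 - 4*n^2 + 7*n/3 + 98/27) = 3*(n - 1)/(3*n - 7)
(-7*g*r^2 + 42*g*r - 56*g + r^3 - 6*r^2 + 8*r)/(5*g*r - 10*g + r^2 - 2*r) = (-7*g*r + 28*g + r^2 - 4*r)/(5*g + r)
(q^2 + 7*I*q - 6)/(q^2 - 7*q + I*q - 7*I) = (q + 6*I)/(q - 7)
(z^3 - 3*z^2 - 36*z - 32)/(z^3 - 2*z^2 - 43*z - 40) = (z + 4)/(z + 5)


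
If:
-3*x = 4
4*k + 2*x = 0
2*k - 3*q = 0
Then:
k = 2/3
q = 4/9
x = -4/3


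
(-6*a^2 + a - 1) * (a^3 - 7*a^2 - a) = -6*a^5 + 43*a^4 - 2*a^3 + 6*a^2 + a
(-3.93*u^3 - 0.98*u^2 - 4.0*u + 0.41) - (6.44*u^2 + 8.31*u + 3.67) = -3.93*u^3 - 7.42*u^2 - 12.31*u - 3.26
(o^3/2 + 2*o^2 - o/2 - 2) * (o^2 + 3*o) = o^5/2 + 7*o^4/2 + 11*o^3/2 - 7*o^2/2 - 6*o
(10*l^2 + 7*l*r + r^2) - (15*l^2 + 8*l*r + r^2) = -5*l^2 - l*r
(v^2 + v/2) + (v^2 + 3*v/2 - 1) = 2*v^2 + 2*v - 1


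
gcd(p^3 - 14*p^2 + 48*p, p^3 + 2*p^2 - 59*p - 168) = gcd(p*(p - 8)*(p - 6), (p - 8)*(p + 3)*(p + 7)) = p - 8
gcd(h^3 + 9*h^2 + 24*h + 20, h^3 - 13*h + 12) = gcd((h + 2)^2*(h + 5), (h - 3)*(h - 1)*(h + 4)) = 1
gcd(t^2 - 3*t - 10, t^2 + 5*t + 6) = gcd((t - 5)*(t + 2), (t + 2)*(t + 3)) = t + 2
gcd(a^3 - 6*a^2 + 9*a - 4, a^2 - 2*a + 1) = a^2 - 2*a + 1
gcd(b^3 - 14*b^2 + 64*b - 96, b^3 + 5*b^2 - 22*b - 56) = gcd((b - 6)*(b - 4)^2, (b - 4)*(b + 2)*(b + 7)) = b - 4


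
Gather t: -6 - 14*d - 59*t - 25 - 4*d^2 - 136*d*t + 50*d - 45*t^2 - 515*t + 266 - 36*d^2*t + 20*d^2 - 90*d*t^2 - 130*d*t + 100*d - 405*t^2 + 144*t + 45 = 16*d^2 + 136*d + t^2*(-90*d - 450) + t*(-36*d^2 - 266*d - 430) + 280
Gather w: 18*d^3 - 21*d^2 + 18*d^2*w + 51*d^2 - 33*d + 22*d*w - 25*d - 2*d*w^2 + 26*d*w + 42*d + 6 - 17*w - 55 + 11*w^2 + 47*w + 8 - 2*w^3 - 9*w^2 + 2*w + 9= 18*d^3 + 30*d^2 - 16*d - 2*w^3 + w^2*(2 - 2*d) + w*(18*d^2 + 48*d + 32) - 32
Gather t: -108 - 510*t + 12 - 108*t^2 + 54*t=-108*t^2 - 456*t - 96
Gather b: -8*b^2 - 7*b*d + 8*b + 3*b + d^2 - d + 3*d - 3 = -8*b^2 + b*(11 - 7*d) + d^2 + 2*d - 3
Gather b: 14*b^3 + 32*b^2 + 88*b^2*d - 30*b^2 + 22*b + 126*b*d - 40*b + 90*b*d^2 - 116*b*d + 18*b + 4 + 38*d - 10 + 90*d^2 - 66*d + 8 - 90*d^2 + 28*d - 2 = 14*b^3 + b^2*(88*d + 2) + b*(90*d^2 + 10*d)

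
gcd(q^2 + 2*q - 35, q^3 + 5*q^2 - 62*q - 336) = q + 7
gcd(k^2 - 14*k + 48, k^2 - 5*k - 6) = k - 6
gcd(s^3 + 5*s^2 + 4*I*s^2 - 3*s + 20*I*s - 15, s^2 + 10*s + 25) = s + 5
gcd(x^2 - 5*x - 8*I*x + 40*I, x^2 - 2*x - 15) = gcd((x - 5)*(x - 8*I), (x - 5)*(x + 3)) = x - 5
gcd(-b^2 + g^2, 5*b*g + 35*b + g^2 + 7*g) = 1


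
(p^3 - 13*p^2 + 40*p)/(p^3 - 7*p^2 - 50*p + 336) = p*(p - 5)/(p^2 + p - 42)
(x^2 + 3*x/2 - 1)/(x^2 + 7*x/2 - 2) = (x + 2)/(x + 4)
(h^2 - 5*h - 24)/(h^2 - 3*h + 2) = (h^2 - 5*h - 24)/(h^2 - 3*h + 2)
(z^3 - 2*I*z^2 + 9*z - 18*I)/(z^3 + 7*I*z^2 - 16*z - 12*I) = (z^2 - 5*I*z - 6)/(z^2 + 4*I*z - 4)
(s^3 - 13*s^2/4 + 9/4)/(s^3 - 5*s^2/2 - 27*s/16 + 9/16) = 4*(s - 1)/(4*s - 1)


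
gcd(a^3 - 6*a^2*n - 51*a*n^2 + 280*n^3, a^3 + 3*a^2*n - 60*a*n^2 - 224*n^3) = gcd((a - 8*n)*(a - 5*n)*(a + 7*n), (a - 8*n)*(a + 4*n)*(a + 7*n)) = a^2 - a*n - 56*n^2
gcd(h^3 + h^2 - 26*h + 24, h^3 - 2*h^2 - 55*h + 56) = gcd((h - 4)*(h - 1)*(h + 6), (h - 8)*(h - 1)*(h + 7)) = h - 1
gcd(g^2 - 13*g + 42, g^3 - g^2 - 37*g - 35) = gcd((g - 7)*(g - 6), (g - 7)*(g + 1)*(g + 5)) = g - 7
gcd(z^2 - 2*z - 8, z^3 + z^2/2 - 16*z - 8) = z - 4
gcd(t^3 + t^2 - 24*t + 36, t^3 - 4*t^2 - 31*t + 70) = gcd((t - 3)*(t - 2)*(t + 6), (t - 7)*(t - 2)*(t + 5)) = t - 2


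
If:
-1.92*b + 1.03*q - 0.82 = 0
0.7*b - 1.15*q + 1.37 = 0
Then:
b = 0.31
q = 1.38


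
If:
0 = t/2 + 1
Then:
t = -2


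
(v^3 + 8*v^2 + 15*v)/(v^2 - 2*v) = (v^2 + 8*v + 15)/(v - 2)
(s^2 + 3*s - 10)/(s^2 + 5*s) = (s - 2)/s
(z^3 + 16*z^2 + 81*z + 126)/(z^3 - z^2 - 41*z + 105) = (z^2 + 9*z + 18)/(z^2 - 8*z + 15)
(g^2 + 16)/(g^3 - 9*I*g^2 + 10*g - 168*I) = (g - 4*I)/(g^2 - 13*I*g - 42)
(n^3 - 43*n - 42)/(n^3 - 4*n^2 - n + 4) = (n^2 - n - 42)/(n^2 - 5*n + 4)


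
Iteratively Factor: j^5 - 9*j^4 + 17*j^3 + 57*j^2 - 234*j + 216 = (j + 3)*(j^4 - 12*j^3 + 53*j^2 - 102*j + 72) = (j - 4)*(j + 3)*(j^3 - 8*j^2 + 21*j - 18) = (j - 4)*(j - 3)*(j + 3)*(j^2 - 5*j + 6) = (j - 4)*(j - 3)*(j - 2)*(j + 3)*(j - 3)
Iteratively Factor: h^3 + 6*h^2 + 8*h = (h + 4)*(h^2 + 2*h) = (h + 2)*(h + 4)*(h)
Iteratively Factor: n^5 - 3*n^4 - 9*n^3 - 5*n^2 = (n)*(n^4 - 3*n^3 - 9*n^2 - 5*n) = n*(n + 1)*(n^3 - 4*n^2 - 5*n) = n*(n + 1)^2*(n^2 - 5*n) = n*(n - 5)*(n + 1)^2*(n)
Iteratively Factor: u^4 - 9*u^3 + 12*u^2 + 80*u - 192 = (u - 4)*(u^3 - 5*u^2 - 8*u + 48) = (u - 4)^2*(u^2 - u - 12) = (u - 4)^2*(u + 3)*(u - 4)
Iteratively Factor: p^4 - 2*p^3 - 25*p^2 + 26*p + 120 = (p - 5)*(p^3 + 3*p^2 - 10*p - 24) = (p - 5)*(p - 3)*(p^2 + 6*p + 8) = (p - 5)*(p - 3)*(p + 4)*(p + 2)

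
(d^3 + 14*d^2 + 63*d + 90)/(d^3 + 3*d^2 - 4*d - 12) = (d^2 + 11*d + 30)/(d^2 - 4)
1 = 1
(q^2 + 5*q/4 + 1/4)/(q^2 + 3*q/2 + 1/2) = (4*q + 1)/(2*(2*q + 1))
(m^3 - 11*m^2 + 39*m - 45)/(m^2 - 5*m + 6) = (m^2 - 8*m + 15)/(m - 2)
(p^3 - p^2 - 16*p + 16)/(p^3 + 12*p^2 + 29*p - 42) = (p^2 - 16)/(p^2 + 13*p + 42)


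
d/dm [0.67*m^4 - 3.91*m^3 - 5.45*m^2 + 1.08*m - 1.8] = 2.68*m^3 - 11.73*m^2 - 10.9*m + 1.08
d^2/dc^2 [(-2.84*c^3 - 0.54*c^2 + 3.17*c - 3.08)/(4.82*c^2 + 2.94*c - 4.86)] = (1.70530256582424e-13*c^4 - 19.552904*c^3 - 261.758064*c^2 - 218.807064*c - 132.46452)/(111.980168*c^6 + 204.909768*c^5 - 213.741936*c^4 - 387.808344*c^3 + 215.515728*c^2 + 208.324872*c - 114.791256)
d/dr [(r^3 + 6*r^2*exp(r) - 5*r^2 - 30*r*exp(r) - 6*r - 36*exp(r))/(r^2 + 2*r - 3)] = (6*r^4*exp(r) + r^4 - 18*r^3*exp(r) + 4*r^3 - 72*r^2*exp(r) - 13*r^2 + 54*r*exp(r) + 30*r + 270*exp(r) + 18)/(r^4 + 4*r^3 - 2*r^2 - 12*r + 9)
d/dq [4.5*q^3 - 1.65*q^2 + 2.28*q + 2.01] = 13.5*q^2 - 3.3*q + 2.28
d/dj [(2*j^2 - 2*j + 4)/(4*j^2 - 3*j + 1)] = 2*(j^2 - 14*j + 5)/(16*j^4 - 24*j^3 + 17*j^2 - 6*j + 1)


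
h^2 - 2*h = h*(h - 2)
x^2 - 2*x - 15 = (x - 5)*(x + 3)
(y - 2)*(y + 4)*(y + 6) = y^3 + 8*y^2 + 4*y - 48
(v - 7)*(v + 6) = v^2 - v - 42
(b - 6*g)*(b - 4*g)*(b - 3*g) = b^3 - 13*b^2*g + 54*b*g^2 - 72*g^3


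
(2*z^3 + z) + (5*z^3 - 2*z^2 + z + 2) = 7*z^3 - 2*z^2 + 2*z + 2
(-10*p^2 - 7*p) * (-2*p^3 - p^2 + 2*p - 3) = 20*p^5 + 24*p^4 - 13*p^3 + 16*p^2 + 21*p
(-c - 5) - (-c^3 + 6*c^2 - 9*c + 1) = c^3 - 6*c^2 + 8*c - 6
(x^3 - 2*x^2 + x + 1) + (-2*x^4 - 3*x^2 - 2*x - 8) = -2*x^4 + x^3 - 5*x^2 - x - 7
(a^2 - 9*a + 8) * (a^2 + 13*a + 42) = a^4 + 4*a^3 - 67*a^2 - 274*a + 336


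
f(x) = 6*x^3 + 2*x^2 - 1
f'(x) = 18*x^2 + 4*x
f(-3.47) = -227.61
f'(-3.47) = 202.86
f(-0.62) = -1.66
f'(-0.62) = 4.44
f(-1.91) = -35.51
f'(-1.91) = 58.03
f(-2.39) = -71.49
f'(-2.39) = 93.26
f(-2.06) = -44.96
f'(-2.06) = 68.14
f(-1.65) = -22.51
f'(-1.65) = 42.40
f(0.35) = -0.50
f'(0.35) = 3.60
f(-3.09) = -158.93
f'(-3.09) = 159.51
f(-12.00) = -10081.00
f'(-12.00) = 2544.00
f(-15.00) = -19801.00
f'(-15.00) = 3990.00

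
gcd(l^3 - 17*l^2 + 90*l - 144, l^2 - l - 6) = l - 3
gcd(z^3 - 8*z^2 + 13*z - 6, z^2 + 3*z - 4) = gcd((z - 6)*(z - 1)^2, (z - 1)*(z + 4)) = z - 1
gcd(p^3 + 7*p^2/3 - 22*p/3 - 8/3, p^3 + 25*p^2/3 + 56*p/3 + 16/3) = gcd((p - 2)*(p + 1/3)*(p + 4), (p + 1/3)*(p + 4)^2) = p^2 + 13*p/3 + 4/3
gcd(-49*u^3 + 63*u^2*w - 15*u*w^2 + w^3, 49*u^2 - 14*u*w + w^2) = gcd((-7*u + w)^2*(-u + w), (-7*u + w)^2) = 49*u^2 - 14*u*w + w^2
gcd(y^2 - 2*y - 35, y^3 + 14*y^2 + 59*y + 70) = y + 5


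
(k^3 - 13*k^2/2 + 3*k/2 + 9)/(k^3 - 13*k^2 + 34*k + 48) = (k - 3/2)/(k - 8)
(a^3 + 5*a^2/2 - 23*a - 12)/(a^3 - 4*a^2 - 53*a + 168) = (a^3 + 5*a^2/2 - 23*a - 12)/(a^3 - 4*a^2 - 53*a + 168)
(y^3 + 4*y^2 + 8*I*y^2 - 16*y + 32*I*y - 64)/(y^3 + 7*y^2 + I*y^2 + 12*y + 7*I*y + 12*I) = (y^2 + 8*I*y - 16)/(y^2 + y*(3 + I) + 3*I)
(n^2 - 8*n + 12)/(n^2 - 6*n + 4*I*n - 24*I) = (n - 2)/(n + 4*I)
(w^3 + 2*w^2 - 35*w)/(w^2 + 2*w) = (w^2 + 2*w - 35)/(w + 2)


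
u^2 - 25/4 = (u - 5/2)*(u + 5/2)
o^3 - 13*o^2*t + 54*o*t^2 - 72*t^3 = (o - 6*t)*(o - 4*t)*(o - 3*t)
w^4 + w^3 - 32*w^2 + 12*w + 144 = (w - 4)*(w - 3)*(w + 2)*(w + 6)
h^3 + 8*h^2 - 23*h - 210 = (h - 5)*(h + 6)*(h + 7)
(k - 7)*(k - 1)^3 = k^4 - 10*k^3 + 24*k^2 - 22*k + 7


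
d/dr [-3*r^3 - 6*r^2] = 3*r*(-3*r - 4)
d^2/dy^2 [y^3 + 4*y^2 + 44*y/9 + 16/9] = 6*y + 8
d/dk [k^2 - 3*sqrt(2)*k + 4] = 2*k - 3*sqrt(2)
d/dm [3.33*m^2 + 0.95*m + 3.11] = 6.66*m + 0.95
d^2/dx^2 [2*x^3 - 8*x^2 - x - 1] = 12*x - 16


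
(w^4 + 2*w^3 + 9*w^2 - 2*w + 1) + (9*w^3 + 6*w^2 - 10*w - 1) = w^4 + 11*w^3 + 15*w^2 - 12*w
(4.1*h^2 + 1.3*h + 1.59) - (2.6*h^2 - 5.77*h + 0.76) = 1.5*h^2 + 7.07*h + 0.83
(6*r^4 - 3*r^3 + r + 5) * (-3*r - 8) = -18*r^5 - 39*r^4 + 24*r^3 - 3*r^2 - 23*r - 40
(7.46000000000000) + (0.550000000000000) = 8.01000000000000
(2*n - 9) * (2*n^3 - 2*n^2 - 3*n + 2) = 4*n^4 - 22*n^3 + 12*n^2 + 31*n - 18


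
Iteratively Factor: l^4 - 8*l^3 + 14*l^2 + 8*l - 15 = (l - 1)*(l^3 - 7*l^2 + 7*l + 15) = (l - 5)*(l - 1)*(l^2 - 2*l - 3) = (l - 5)*(l - 3)*(l - 1)*(l + 1)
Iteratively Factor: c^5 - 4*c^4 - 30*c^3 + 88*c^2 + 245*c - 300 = (c + 4)*(c^4 - 8*c^3 + 2*c^2 + 80*c - 75) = (c - 5)*(c + 4)*(c^3 - 3*c^2 - 13*c + 15) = (c - 5)^2*(c + 4)*(c^2 + 2*c - 3) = (c - 5)^2*(c + 3)*(c + 4)*(c - 1)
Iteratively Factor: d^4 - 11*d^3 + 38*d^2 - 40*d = (d - 2)*(d^3 - 9*d^2 + 20*d) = (d - 5)*(d - 2)*(d^2 - 4*d) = (d - 5)*(d - 4)*(d - 2)*(d)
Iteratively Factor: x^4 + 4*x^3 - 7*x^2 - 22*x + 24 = (x + 4)*(x^3 - 7*x + 6) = (x - 2)*(x + 4)*(x^2 + 2*x - 3) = (x - 2)*(x - 1)*(x + 4)*(x + 3)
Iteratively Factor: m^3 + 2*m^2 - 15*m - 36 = (m - 4)*(m^2 + 6*m + 9) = (m - 4)*(m + 3)*(m + 3)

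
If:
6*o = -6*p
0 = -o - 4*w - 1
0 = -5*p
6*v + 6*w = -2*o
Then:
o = 0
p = 0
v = 1/4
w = -1/4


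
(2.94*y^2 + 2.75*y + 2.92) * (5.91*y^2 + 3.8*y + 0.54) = 17.3754*y^4 + 27.4245*y^3 + 29.2948*y^2 + 12.581*y + 1.5768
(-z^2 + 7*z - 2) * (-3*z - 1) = 3*z^3 - 20*z^2 - z + 2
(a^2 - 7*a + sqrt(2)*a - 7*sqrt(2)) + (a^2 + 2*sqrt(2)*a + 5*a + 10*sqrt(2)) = 2*a^2 - 2*a + 3*sqrt(2)*a + 3*sqrt(2)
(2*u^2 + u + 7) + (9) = 2*u^2 + u + 16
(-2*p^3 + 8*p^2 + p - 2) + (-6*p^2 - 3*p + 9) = -2*p^3 + 2*p^2 - 2*p + 7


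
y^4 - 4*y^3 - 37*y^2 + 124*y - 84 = (y - 7)*(y - 2)*(y - 1)*(y + 6)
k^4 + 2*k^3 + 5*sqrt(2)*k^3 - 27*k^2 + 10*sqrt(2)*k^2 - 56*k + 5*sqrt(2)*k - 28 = (k + 1)^2*(k - 2*sqrt(2))*(k + 7*sqrt(2))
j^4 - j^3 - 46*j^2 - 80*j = j*(j - 8)*(j + 2)*(j + 5)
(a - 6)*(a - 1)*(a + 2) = a^3 - 5*a^2 - 8*a + 12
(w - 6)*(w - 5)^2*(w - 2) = w^4 - 18*w^3 + 117*w^2 - 320*w + 300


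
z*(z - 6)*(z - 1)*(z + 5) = z^4 - 2*z^3 - 29*z^2 + 30*z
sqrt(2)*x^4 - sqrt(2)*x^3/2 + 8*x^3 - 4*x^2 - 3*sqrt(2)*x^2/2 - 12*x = x*(x - 3/2)*(x + 4*sqrt(2))*(sqrt(2)*x + sqrt(2))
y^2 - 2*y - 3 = (y - 3)*(y + 1)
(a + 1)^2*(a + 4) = a^3 + 6*a^2 + 9*a + 4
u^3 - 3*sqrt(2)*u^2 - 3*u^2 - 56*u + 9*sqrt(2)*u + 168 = (u - 3)*(u - 7*sqrt(2))*(u + 4*sqrt(2))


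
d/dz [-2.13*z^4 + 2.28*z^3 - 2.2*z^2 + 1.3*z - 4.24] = -8.52*z^3 + 6.84*z^2 - 4.4*z + 1.3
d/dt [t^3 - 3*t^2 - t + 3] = 3*t^2 - 6*t - 1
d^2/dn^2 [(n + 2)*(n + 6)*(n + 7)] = 6*n + 30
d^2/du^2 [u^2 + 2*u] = 2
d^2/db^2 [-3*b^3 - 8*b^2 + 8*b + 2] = -18*b - 16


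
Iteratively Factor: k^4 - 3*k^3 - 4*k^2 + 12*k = (k + 2)*(k^3 - 5*k^2 + 6*k) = k*(k + 2)*(k^2 - 5*k + 6) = k*(k - 3)*(k + 2)*(k - 2)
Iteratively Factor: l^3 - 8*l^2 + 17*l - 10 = (l - 1)*(l^2 - 7*l + 10) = (l - 2)*(l - 1)*(l - 5)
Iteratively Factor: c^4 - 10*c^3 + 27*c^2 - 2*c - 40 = (c + 1)*(c^3 - 11*c^2 + 38*c - 40) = (c - 4)*(c + 1)*(c^2 - 7*c + 10) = (c - 5)*(c - 4)*(c + 1)*(c - 2)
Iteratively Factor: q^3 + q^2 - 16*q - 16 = (q - 4)*(q^2 + 5*q + 4) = (q - 4)*(q + 1)*(q + 4)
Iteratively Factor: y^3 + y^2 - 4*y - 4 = (y + 1)*(y^2 - 4) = (y - 2)*(y + 1)*(y + 2)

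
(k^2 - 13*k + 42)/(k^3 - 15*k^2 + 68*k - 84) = 1/(k - 2)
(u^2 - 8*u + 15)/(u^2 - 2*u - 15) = (u - 3)/(u + 3)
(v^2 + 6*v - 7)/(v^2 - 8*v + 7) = (v + 7)/(v - 7)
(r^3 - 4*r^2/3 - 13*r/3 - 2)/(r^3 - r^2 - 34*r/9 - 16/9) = 3*(r - 3)/(3*r - 8)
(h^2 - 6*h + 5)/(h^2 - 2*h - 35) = (-h^2 + 6*h - 5)/(-h^2 + 2*h + 35)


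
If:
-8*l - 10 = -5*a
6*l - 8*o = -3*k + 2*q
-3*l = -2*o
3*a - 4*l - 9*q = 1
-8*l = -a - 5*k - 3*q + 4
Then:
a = 398/281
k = -107/281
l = -205/562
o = -615/1124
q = 147/281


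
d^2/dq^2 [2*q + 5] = 0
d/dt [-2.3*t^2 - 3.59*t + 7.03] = -4.6*t - 3.59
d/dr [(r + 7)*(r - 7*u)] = 2*r - 7*u + 7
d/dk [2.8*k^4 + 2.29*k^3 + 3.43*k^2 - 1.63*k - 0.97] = 11.2*k^3 + 6.87*k^2 + 6.86*k - 1.63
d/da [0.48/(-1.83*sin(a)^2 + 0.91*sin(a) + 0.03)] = (1.7568*sin(a) - 0.4368)*cos(a)/(-1.83*sin(a)^2 + 0.91*sin(a) + 0.03)^2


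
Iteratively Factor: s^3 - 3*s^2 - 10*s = (s - 5)*(s^2 + 2*s) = (s - 5)*(s + 2)*(s)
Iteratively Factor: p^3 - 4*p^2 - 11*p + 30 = (p + 3)*(p^2 - 7*p + 10) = (p - 5)*(p + 3)*(p - 2)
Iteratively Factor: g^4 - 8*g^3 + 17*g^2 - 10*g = (g - 2)*(g^3 - 6*g^2 + 5*g) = (g - 2)*(g - 1)*(g^2 - 5*g) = (g - 5)*(g - 2)*(g - 1)*(g)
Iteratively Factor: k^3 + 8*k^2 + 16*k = (k + 4)*(k^2 + 4*k) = k*(k + 4)*(k + 4)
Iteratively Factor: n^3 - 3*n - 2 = (n + 1)*(n^2 - n - 2) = (n - 2)*(n + 1)*(n + 1)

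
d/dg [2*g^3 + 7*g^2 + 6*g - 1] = 6*g^2 + 14*g + 6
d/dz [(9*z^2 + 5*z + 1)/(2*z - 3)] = (18*z^2 - 54*z - 17)/(4*z^2 - 12*z + 9)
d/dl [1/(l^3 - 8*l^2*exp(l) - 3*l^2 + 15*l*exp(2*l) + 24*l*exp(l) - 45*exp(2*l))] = (8*l^2*exp(l) - 3*l^2 - 30*l*exp(2*l) - 8*l*exp(l) + 6*l + 75*exp(2*l) - 24*exp(l))/(l^3 - 8*l^2*exp(l) - 3*l^2 + 15*l*exp(2*l) + 24*l*exp(l) - 45*exp(2*l))^2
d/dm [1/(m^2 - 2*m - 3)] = 2*(1 - m)/(-m^2 + 2*m + 3)^2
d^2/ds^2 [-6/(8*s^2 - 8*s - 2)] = 24*(-4*s^2 + 4*s + 4*(2*s - 1)^2 + 1)/(-4*s^2 + 4*s + 1)^3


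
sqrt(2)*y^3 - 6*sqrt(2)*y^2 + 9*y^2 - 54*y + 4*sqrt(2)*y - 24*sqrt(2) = (y - 6)*(y + 4*sqrt(2))*(sqrt(2)*y + 1)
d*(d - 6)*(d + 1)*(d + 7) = d^4 + 2*d^3 - 41*d^2 - 42*d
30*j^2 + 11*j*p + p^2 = (5*j + p)*(6*j + p)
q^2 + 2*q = q*(q + 2)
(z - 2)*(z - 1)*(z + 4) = z^3 + z^2 - 10*z + 8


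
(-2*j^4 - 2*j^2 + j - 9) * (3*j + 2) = -6*j^5 - 4*j^4 - 6*j^3 - j^2 - 25*j - 18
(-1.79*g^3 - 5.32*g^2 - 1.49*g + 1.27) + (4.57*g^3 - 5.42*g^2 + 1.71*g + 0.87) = 2.78*g^3 - 10.74*g^2 + 0.22*g + 2.14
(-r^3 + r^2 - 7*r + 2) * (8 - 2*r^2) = 2*r^5 - 2*r^4 + 6*r^3 + 4*r^2 - 56*r + 16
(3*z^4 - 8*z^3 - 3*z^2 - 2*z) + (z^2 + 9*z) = 3*z^4 - 8*z^3 - 2*z^2 + 7*z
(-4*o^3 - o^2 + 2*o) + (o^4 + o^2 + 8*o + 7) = o^4 - 4*o^3 + 10*o + 7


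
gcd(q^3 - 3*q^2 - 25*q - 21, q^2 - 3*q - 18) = q + 3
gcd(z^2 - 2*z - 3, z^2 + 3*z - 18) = z - 3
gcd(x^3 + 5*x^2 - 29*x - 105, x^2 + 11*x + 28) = x + 7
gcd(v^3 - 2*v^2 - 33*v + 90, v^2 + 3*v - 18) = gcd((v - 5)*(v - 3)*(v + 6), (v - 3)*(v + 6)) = v^2 + 3*v - 18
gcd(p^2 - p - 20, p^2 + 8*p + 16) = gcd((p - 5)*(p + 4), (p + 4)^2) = p + 4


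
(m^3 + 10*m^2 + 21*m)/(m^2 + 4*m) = (m^2 + 10*m + 21)/(m + 4)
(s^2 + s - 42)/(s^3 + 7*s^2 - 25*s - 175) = (s - 6)/(s^2 - 25)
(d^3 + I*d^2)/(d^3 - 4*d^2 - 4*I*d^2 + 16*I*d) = d*(d + I)/(d^2 - 4*d - 4*I*d + 16*I)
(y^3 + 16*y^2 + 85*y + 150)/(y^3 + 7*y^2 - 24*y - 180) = (y^2 + 10*y + 25)/(y^2 + y - 30)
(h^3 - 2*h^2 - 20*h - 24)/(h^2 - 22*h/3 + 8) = 3*(h^2 + 4*h + 4)/(3*h - 4)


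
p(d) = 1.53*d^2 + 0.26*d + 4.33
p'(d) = 3.06*d + 0.26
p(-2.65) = 14.39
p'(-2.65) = -7.85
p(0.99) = 6.09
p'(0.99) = 3.29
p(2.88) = 17.77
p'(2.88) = 9.07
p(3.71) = 26.35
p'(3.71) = 11.61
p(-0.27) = 4.37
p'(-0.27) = -0.57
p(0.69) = 5.24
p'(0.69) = 2.37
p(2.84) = 17.41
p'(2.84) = 8.95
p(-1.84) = 9.03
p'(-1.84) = -5.37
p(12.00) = 227.77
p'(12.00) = 36.98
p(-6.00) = 57.85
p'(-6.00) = -18.10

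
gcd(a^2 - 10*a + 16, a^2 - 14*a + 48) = a - 8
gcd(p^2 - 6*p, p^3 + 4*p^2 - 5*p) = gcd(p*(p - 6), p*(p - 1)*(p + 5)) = p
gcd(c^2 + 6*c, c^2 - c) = c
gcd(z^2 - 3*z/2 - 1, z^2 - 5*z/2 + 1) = z - 2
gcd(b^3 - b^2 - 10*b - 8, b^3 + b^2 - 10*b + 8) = 1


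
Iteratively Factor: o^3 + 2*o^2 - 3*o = (o - 1)*(o^2 + 3*o) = o*(o - 1)*(o + 3)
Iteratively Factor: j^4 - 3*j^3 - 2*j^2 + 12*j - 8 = (j - 1)*(j^3 - 2*j^2 - 4*j + 8) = (j - 2)*(j - 1)*(j^2 - 4) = (j - 2)^2*(j - 1)*(j + 2)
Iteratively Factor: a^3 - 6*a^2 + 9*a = (a)*(a^2 - 6*a + 9) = a*(a - 3)*(a - 3)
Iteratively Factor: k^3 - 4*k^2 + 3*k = (k - 1)*(k^2 - 3*k) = k*(k - 1)*(k - 3)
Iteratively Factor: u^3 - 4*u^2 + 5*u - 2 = (u - 2)*(u^2 - 2*u + 1) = (u - 2)*(u - 1)*(u - 1)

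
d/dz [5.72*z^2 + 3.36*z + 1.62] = 11.44*z + 3.36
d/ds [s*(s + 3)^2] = 3*(s + 1)*(s + 3)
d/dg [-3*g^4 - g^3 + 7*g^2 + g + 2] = -12*g^3 - 3*g^2 + 14*g + 1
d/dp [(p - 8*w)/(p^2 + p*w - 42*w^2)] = (p^2 + p*w - 42*w^2 - (p - 8*w)*(2*p + w))/(p^2 + p*w - 42*w^2)^2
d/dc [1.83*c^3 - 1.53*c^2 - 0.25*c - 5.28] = 5.49*c^2 - 3.06*c - 0.25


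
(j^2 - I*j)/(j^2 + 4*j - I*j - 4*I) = j/(j + 4)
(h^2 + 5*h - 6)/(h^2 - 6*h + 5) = (h + 6)/(h - 5)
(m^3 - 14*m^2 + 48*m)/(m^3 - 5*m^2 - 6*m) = (m - 8)/(m + 1)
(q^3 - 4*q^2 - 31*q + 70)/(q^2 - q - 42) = (q^2 + 3*q - 10)/(q + 6)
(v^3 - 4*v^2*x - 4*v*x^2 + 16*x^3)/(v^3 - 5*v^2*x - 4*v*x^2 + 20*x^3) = (-v + 4*x)/(-v + 5*x)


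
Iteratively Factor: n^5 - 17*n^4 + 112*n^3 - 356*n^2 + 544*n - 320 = (n - 2)*(n^4 - 15*n^3 + 82*n^2 - 192*n + 160) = (n - 5)*(n - 2)*(n^3 - 10*n^2 + 32*n - 32) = (n - 5)*(n - 4)*(n - 2)*(n^2 - 6*n + 8) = (n - 5)*(n - 4)*(n - 2)^2*(n - 4)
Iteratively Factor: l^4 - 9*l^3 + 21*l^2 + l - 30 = (l - 5)*(l^3 - 4*l^2 + l + 6) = (l - 5)*(l - 3)*(l^2 - l - 2) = (l - 5)*(l - 3)*(l - 2)*(l + 1)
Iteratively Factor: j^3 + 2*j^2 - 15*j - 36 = (j + 3)*(j^2 - j - 12) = (j + 3)^2*(j - 4)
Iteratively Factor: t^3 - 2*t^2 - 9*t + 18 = (t - 3)*(t^2 + t - 6) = (t - 3)*(t + 3)*(t - 2)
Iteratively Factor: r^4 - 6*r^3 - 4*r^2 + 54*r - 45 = (r - 1)*(r^3 - 5*r^2 - 9*r + 45) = (r - 5)*(r - 1)*(r^2 - 9) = (r - 5)*(r - 3)*(r - 1)*(r + 3)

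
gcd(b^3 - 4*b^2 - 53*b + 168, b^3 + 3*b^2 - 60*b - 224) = b^2 - b - 56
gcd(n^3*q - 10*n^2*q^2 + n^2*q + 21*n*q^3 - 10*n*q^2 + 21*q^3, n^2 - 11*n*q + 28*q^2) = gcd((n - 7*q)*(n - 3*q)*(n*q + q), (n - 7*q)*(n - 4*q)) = -n + 7*q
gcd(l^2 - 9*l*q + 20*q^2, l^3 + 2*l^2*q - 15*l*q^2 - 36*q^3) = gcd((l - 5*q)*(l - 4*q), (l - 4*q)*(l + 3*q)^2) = -l + 4*q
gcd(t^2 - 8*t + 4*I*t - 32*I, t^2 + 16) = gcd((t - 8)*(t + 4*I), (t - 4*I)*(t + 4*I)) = t + 4*I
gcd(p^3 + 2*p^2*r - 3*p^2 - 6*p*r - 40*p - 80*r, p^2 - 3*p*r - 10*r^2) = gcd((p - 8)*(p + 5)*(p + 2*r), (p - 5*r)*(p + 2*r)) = p + 2*r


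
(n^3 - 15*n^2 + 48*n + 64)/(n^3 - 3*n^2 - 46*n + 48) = (n^2 - 7*n - 8)/(n^2 + 5*n - 6)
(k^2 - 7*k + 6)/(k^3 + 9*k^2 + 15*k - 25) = (k - 6)/(k^2 + 10*k + 25)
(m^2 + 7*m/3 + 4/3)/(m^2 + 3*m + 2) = (m + 4/3)/(m + 2)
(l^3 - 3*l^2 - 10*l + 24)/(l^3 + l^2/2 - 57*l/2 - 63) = 2*(l^2 - 6*l + 8)/(2*l^2 - 5*l - 42)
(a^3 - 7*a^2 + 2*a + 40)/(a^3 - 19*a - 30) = (a - 4)/(a + 3)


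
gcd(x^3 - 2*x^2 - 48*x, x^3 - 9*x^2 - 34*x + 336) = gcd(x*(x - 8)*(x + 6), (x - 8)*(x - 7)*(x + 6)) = x^2 - 2*x - 48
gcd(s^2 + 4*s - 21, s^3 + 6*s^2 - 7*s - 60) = s - 3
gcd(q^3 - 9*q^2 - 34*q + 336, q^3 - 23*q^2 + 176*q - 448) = q^2 - 15*q + 56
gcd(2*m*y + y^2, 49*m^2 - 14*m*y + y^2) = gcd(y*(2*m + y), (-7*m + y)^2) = 1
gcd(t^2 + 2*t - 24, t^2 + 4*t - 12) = t + 6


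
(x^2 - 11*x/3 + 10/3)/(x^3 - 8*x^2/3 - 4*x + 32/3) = (3*x - 5)/(3*x^2 - 2*x - 16)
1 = 1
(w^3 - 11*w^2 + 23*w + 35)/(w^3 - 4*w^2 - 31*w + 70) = (w^2 - 4*w - 5)/(w^2 + 3*w - 10)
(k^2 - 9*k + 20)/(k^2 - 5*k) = (k - 4)/k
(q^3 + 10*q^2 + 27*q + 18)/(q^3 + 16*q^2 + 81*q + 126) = (q + 1)/(q + 7)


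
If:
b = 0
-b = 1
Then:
No Solution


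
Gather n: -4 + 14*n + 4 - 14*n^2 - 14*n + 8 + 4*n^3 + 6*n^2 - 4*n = 4*n^3 - 8*n^2 - 4*n + 8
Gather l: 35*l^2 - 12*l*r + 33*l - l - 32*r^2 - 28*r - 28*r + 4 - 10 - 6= 35*l^2 + l*(32 - 12*r) - 32*r^2 - 56*r - 12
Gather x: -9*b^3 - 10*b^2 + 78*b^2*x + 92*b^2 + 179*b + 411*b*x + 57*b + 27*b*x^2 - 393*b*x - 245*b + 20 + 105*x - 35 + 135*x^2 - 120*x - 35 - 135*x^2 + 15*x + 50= -9*b^3 + 82*b^2 + 27*b*x^2 - 9*b + x*(78*b^2 + 18*b)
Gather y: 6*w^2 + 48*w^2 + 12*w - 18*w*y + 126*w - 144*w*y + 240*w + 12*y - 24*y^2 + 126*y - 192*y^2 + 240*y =54*w^2 + 378*w - 216*y^2 + y*(378 - 162*w)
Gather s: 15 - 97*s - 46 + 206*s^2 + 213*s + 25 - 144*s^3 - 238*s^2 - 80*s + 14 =-144*s^3 - 32*s^2 + 36*s + 8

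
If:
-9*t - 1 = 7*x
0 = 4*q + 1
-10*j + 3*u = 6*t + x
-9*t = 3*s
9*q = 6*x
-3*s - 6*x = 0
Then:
No Solution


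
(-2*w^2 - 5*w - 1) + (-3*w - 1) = -2*w^2 - 8*w - 2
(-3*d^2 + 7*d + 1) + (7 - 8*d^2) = -11*d^2 + 7*d + 8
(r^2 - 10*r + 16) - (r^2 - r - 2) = 18 - 9*r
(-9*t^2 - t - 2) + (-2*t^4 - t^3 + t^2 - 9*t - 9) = -2*t^4 - t^3 - 8*t^2 - 10*t - 11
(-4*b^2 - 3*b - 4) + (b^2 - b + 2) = -3*b^2 - 4*b - 2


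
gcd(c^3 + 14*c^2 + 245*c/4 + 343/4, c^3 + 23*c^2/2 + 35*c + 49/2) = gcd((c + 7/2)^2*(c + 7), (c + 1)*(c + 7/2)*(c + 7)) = c^2 + 21*c/2 + 49/2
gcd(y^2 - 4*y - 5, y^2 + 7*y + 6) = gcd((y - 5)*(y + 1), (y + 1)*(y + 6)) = y + 1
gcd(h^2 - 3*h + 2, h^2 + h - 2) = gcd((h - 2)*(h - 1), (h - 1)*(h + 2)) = h - 1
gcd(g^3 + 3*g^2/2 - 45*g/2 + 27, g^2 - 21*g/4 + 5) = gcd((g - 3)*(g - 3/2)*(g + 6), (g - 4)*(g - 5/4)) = 1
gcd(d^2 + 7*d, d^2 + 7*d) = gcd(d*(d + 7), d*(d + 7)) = d^2 + 7*d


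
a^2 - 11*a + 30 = (a - 6)*(a - 5)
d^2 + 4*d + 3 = (d + 1)*(d + 3)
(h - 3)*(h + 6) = h^2 + 3*h - 18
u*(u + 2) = u^2 + 2*u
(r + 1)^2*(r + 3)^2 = r^4 + 8*r^3 + 22*r^2 + 24*r + 9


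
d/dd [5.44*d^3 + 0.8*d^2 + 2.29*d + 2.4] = 16.32*d^2 + 1.6*d + 2.29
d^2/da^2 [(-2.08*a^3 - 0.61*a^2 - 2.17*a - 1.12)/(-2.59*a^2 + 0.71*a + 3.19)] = (-1.77635683940025e-15*a^4 + 67.824004*a^3 + 103.58367*a^2 + 222.212862*a + 22.221464)/(17.373979*a^6 - 14.288253*a^5 - 60.27966*a^4 + 34.838635*a^3 + 74.24406*a^2 - 21.675093*a - 32.461759)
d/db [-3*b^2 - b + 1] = -6*b - 1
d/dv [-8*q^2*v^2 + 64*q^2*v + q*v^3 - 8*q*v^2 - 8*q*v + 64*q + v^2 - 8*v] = -16*q^2*v + 64*q^2 + 3*q*v^2 - 16*q*v - 8*q + 2*v - 8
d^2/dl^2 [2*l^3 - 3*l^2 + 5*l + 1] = 12*l - 6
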